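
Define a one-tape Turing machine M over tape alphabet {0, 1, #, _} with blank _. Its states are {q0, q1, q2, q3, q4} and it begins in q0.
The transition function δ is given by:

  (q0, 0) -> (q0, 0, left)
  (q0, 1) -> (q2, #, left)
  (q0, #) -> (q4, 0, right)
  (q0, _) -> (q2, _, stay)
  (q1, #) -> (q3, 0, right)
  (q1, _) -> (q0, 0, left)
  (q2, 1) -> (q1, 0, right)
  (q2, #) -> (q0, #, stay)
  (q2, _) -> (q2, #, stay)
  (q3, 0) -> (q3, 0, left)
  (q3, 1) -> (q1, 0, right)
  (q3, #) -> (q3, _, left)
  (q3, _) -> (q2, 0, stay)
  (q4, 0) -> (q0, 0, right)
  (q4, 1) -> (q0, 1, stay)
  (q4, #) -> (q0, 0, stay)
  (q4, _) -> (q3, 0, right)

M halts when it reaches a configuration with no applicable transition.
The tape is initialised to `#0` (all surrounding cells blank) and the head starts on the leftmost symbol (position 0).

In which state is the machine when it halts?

q2

state=q0 head=0 tape=[#]0___   (q0,#)→(q4,0,right)
state=q4 head=1 tape=0[0]___   (q4,0)→(q0,0,right)
state=q0 head=2 tape=00[_]__   (q0,_)→(q2,_,stay)
state=q2 head=2 tape=00[_]__   (q2,_)→(q2,#,stay)
state=q2 head=2 tape=00[#]__   (q2,#)→(q0,#,stay)
state=q0 head=2 tape=00[#]__   (q0,#)→(q4,0,right)
state=q4 head=3 tape=000[_]_   (q4,_)→(q3,0,right)
state=q3 head=4 tape=0000[_]   (q3,_)→(q2,0,stay)
state=q2 head=4 tape=0000[0]
No transition is defined for (q2, 0); M halts in state q2.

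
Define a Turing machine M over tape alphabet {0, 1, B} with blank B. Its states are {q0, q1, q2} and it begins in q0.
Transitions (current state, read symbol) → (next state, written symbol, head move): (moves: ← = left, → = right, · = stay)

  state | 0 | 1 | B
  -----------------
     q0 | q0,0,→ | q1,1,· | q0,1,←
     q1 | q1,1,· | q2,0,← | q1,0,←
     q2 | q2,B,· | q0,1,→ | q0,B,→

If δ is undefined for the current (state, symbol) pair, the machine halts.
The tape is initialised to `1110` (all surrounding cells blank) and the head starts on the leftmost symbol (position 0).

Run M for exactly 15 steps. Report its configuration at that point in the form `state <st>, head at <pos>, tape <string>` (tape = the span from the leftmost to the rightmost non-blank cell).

state q0, head at 4, tape 00

q0 | B[1]110B   read 1 → write 1, move ·, go to q1
q1 | B[1]110B   read 1 → write 0, move ←, go to q2
q2 | [B]0110B   read B → write B, move →, go to q0
q0 | B[0]110B   read 0 → write 0, move →, go to q0
q0 | B0[1]10B   read 1 → write 1, move ·, go to q1
q1 | B0[1]10B   read 1 → write 0, move ←, go to q2
q2 | B[0]010B   read 0 → write B, move ·, go to q2
q2 | B[B]010B   read B → write B, move →, go to q0
q0 | BB[0]10B   read 0 → write 0, move →, go to q0
q0 | BB0[1]0B   read 1 → write 1, move ·, go to q1
q1 | BB0[1]0B   read 1 → write 0, move ←, go to q2
q2 | BB[0]00B   read 0 → write B, move ·, go to q2
q2 | BB[B]00B   read B → write B, move →, go to q0
q0 | BBB[0]0B   read 0 → write 0, move →, go to q0
q0 | BBB0[0]B   read 0 → write 0, move →, go to q0
q0 | BBB00[B]
After 15 steps: state q0, head at 4, tape 00.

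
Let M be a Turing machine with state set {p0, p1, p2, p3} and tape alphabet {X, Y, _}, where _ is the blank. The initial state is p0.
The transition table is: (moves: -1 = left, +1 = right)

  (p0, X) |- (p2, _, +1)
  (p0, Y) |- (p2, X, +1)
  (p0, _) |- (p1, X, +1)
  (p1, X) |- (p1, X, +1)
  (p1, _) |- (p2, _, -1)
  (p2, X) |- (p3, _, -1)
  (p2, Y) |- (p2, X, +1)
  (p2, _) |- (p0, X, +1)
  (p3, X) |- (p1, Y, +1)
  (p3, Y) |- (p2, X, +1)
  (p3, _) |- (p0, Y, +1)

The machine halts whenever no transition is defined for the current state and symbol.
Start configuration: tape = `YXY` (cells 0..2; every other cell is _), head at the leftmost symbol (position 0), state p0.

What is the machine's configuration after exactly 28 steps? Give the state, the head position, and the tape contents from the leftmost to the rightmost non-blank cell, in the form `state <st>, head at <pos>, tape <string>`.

state=p0 head=0 tape=[Y]XY_____   (p0,Y)→(p2,X,+1)
state=p2 head=1 tape=X[X]Y_____   (p2,X)→(p3,_,-1)
state=p3 head=0 tape=[X]_Y_____   (p3,X)→(p1,Y,+1)
state=p1 head=1 tape=Y[_]Y_____   (p1,_)→(p2,_,-1)
state=p2 head=0 tape=[Y]_Y_____   (p2,Y)→(p2,X,+1)
state=p2 head=1 tape=X[_]Y_____   (p2,_)→(p0,X,+1)
state=p0 head=2 tape=XX[Y]_____   (p0,Y)→(p2,X,+1)
state=p2 head=3 tape=XXX[_]____   (p2,_)→(p0,X,+1)
state=p0 head=4 tape=XXXX[_]___   (p0,_)→(p1,X,+1)
state=p1 head=5 tape=XXXXX[_]__   (p1,_)→(p2,_,-1)
state=p2 head=4 tape=XXXX[X]___   (p2,X)→(p3,_,-1)
state=p3 head=3 tape=XXX[X]____   (p3,X)→(p1,Y,+1)
state=p1 head=4 tape=XXXY[_]___   (p1,_)→(p2,_,-1)
state=p2 head=3 tape=XXX[Y]____   (p2,Y)→(p2,X,+1)
state=p2 head=4 tape=XXXX[_]___   (p2,_)→(p0,X,+1)
state=p0 head=5 tape=XXXXX[_]__   (p0,_)→(p1,X,+1)
state=p1 head=6 tape=XXXXXX[_]_   (p1,_)→(p2,_,-1)
state=p2 head=5 tape=XXXXX[X]__   (p2,X)→(p3,_,-1)
state=p3 head=4 tape=XXXX[X]___   (p3,X)→(p1,Y,+1)
state=p1 head=5 tape=XXXXY[_]__   (p1,_)→(p2,_,-1)
state=p2 head=4 tape=XXXX[Y]___   (p2,Y)→(p2,X,+1)
state=p2 head=5 tape=XXXXX[_]__   (p2,_)→(p0,X,+1)
state=p0 head=6 tape=XXXXXX[_]_   (p0,_)→(p1,X,+1)
state=p1 head=7 tape=XXXXXXX[_]   (p1,_)→(p2,_,-1)
state=p2 head=6 tape=XXXXXX[X]_   (p2,X)→(p3,_,-1)
state=p3 head=5 tape=XXXXX[X]__   (p3,X)→(p1,Y,+1)
state=p1 head=6 tape=XXXXXY[_]_   (p1,_)→(p2,_,-1)
state=p2 head=5 tape=XXXXX[Y]__   (p2,Y)→(p2,X,+1)
state=p2 head=6 tape=XXXXXX[_]_
After 28 steps: state p2, head at 6, tape XXXXXX.

state p2, head at 6, tape XXXXXX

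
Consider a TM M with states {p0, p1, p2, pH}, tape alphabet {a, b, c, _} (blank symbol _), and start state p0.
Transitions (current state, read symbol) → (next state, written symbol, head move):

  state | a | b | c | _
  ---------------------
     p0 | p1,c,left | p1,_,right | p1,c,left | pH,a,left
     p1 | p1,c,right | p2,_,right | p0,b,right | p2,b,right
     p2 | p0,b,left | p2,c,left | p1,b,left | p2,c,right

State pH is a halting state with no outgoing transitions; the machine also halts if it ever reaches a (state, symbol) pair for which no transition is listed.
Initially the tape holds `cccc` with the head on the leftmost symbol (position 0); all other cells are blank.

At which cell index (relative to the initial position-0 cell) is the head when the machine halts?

3

state=p0 head=0 tape=_[c]ccc_   (p0,c)→(p1,c,left)
state=p1 head=-1 tape=[_]cccc_   (p1,_)→(p2,b,right)
state=p2 head=0 tape=b[c]ccc_   (p2,c)→(p1,b,left)
state=p1 head=-1 tape=[b]bccc_   (p1,b)→(p2,_,right)
state=p2 head=0 tape=_[b]ccc_   (p2,b)→(p2,c,left)
state=p2 head=-1 tape=[_]cccc_   (p2,_)→(p2,c,right)
state=p2 head=0 tape=c[c]ccc_   (p2,c)→(p1,b,left)
state=p1 head=-1 tape=[c]bccc_   (p1,c)→(p0,b,right)
state=p0 head=0 tape=b[b]ccc_   (p0,b)→(p1,_,right)
state=p1 head=1 tape=b_[c]cc_   (p1,c)→(p0,b,right)
state=p0 head=2 tape=b_b[c]c_   (p0,c)→(p1,c,left)
state=p1 head=1 tape=b_[b]cc_   (p1,b)→(p2,_,right)
state=p2 head=2 tape=b__[c]c_   (p2,c)→(p1,b,left)
state=p1 head=1 tape=b_[_]bc_   (p1,_)→(p2,b,right)
state=p2 head=2 tape=b_b[b]c_   (p2,b)→(p2,c,left)
state=p2 head=1 tape=b_[b]cc_   (p2,b)→(p2,c,left)
state=p2 head=0 tape=b[_]ccc_   (p2,_)→(p2,c,right)
state=p2 head=1 tape=bc[c]cc_   (p2,c)→(p1,b,left)
state=p1 head=0 tape=b[c]bcc_   (p1,c)→(p0,b,right)
state=p0 head=1 tape=bb[b]cc_   (p0,b)→(p1,_,right)
state=p1 head=2 tape=bb_[c]c_   (p1,c)→(p0,b,right)
state=p0 head=3 tape=bb_b[c]_   (p0,c)→(p1,c,left)
state=p1 head=2 tape=bb_[b]c_   (p1,b)→(p2,_,right)
state=p2 head=3 tape=bb__[c]_   (p2,c)→(p1,b,left)
state=p1 head=2 tape=bb_[_]b_   (p1,_)→(p2,b,right)
state=p2 head=3 tape=bb_b[b]_   (p2,b)→(p2,c,left)
state=p2 head=2 tape=bb_[b]c_   (p2,b)→(p2,c,left)
state=p2 head=1 tape=bb[_]cc_   (p2,_)→(p2,c,right)
state=p2 head=2 tape=bbc[c]c_   (p2,c)→(p1,b,left)
state=p1 head=1 tape=bb[c]bc_   (p1,c)→(p0,b,right)
state=p0 head=2 tape=bbb[b]c_   (p0,b)→(p1,_,right)
state=p1 head=3 tape=bbb_[c]_   (p1,c)→(p0,b,right)
state=p0 head=4 tape=bbb_b[_]   (p0,_)→(pH,a,left)
state=pH head=3 tape=bbb_[b]a
At halt the head is at cell 3.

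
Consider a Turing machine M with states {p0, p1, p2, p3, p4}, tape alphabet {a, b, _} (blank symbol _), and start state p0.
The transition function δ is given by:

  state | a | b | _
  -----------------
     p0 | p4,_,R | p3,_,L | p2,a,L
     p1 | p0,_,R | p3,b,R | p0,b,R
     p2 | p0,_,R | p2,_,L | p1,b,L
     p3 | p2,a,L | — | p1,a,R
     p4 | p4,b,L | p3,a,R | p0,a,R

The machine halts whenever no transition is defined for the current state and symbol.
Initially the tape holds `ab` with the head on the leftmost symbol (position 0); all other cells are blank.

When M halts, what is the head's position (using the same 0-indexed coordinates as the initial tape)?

state=p0 head=0 tape=[a]b___   (p0,a)→(p4,_,R)
state=p4 head=1 tape=_[b]___   (p4,b)→(p3,a,R)
state=p3 head=2 tape=_a[_]__   (p3,_)→(p1,a,R)
state=p1 head=3 tape=_aa[_]_   (p1,_)→(p0,b,R)
state=p0 head=4 tape=_aab[_]   (p0,_)→(p2,a,L)
state=p2 head=3 tape=_aa[b]a   (p2,b)→(p2,_,L)
state=p2 head=2 tape=_a[a]_a   (p2,a)→(p0,_,R)
state=p0 head=3 tape=_a_[_]a   (p0,_)→(p2,a,L)
state=p2 head=2 tape=_a[_]aa   (p2,_)→(p1,b,L)
state=p1 head=1 tape=_[a]baa   (p1,a)→(p0,_,R)
state=p0 head=2 tape=__[b]aa   (p0,b)→(p3,_,L)
state=p3 head=1 tape=_[_]_aa   (p3,_)→(p1,a,R)
state=p1 head=2 tape=_a[_]aa   (p1,_)→(p0,b,R)
state=p0 head=3 tape=_ab[a]a   (p0,a)→(p4,_,R)
state=p4 head=4 tape=_ab_[a]   (p4,a)→(p4,b,L)
state=p4 head=3 tape=_ab[_]b   (p4,_)→(p0,a,R)
state=p0 head=4 tape=_aba[b]   (p0,b)→(p3,_,L)
state=p3 head=3 tape=_ab[a]_   (p3,a)→(p2,a,L)
state=p2 head=2 tape=_a[b]a_   (p2,b)→(p2,_,L)
state=p2 head=1 tape=_[a]_a_   (p2,a)→(p0,_,R)
state=p0 head=2 tape=__[_]a_   (p0,_)→(p2,a,L)
state=p2 head=1 tape=_[_]aa_   (p2,_)→(p1,b,L)
state=p1 head=0 tape=[_]baa_   (p1,_)→(p0,b,R)
state=p0 head=1 tape=b[b]aa_   (p0,b)→(p3,_,L)
state=p3 head=0 tape=[b]_aa_
At halt the head is at cell 0.

0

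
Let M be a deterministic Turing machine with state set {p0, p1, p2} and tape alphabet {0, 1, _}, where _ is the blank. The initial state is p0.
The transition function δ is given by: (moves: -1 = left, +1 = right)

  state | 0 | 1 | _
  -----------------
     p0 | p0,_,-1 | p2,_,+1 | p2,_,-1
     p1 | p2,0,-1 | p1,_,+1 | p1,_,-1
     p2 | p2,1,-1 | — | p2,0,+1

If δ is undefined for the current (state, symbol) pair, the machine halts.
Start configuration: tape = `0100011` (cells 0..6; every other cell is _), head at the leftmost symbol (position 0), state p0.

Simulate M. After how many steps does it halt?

state=p0 head=0 tape=__[0]100011   (p0,0)→(p0,_,-1)
state=p0 head=-1 tape=_[_]_100011   (p0,_)→(p2,_,-1)
state=p2 head=-2 tape=[_]__100011   (p2,_)→(p2,0,+1)
state=p2 head=-1 tape=0[_]_100011   (p2,_)→(p2,0,+1)
state=p2 head=0 tape=00[_]100011   (p2,_)→(p2,0,+1)
state=p2 head=1 tape=000[1]00011
M halts after 5 transitions.

5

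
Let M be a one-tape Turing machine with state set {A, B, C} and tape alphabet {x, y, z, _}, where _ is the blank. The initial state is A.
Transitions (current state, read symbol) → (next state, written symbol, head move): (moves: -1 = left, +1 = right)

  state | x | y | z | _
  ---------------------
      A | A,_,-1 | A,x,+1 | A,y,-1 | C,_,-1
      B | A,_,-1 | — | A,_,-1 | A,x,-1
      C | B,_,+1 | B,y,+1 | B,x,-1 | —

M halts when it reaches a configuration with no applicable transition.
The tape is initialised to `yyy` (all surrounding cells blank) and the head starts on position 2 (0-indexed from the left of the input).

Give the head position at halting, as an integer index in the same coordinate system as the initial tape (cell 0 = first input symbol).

state=A head=2 tape=_yy[y]_   (A,y)→(A,x,+1)
state=A head=3 tape=_yyx[_]   (A,_)→(C,_,-1)
state=C head=2 tape=_yy[x]_   (C,x)→(B,_,+1)
state=B head=3 tape=_yy_[_]   (B,_)→(A,x,-1)
state=A head=2 tape=_yy[_]x   (A,_)→(C,_,-1)
state=C head=1 tape=_y[y]_x   (C,y)→(B,y,+1)
state=B head=2 tape=_yy[_]x   (B,_)→(A,x,-1)
state=A head=1 tape=_y[y]xx   (A,y)→(A,x,+1)
state=A head=2 tape=_yx[x]x   (A,x)→(A,_,-1)
state=A head=1 tape=_y[x]_x   (A,x)→(A,_,-1)
state=A head=0 tape=_[y]__x   (A,y)→(A,x,+1)
state=A head=1 tape=_x[_]_x   (A,_)→(C,_,-1)
state=C head=0 tape=_[x]__x   (C,x)→(B,_,+1)
state=B head=1 tape=__[_]_x   (B,_)→(A,x,-1)
state=A head=0 tape=_[_]x_x   (A,_)→(C,_,-1)
state=C head=-1 tape=[_]_x_x
At halt the head is at cell -1.

-1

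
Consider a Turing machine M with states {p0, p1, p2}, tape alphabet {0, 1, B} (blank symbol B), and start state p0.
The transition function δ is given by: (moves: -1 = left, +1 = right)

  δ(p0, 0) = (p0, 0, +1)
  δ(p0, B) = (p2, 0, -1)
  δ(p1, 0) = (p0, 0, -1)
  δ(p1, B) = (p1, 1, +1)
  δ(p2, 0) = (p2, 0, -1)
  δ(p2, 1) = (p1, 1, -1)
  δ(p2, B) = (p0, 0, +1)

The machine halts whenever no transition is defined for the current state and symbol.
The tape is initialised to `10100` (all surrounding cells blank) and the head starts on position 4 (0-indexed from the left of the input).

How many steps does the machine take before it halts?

6

state=p0 head=4 tape=1010[0]B   (p0,0)→(p0,0,+1)
state=p0 head=5 tape=10100[B]   (p0,B)→(p2,0,-1)
state=p2 head=4 tape=1010[0]0   (p2,0)→(p2,0,-1)
state=p2 head=3 tape=101[0]00   (p2,0)→(p2,0,-1)
state=p2 head=2 tape=10[1]000   (p2,1)→(p1,1,-1)
state=p1 head=1 tape=1[0]1000   (p1,0)→(p0,0,-1)
state=p0 head=0 tape=[1]01000
M halts after 6 transitions.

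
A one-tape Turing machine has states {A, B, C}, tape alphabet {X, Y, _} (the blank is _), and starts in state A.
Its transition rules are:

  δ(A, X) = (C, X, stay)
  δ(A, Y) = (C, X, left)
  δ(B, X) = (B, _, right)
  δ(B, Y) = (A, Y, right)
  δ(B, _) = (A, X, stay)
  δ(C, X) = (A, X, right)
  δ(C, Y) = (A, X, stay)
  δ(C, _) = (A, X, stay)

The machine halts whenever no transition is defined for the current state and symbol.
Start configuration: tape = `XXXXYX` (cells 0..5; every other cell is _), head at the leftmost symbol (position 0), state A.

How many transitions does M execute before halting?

14

state=A head=0 tape=[X]XXXYX_   (A,X)→(C,X,stay)
state=C head=0 tape=[X]XXXYX_   (C,X)→(A,X,right)
state=A head=1 tape=X[X]XXYX_   (A,X)→(C,X,stay)
state=C head=1 tape=X[X]XXYX_   (C,X)→(A,X,right)
state=A head=2 tape=XX[X]XYX_   (A,X)→(C,X,stay)
state=C head=2 tape=XX[X]XYX_   (C,X)→(A,X,right)
state=A head=3 tape=XXX[X]YX_   (A,X)→(C,X,stay)
state=C head=3 tape=XXX[X]YX_   (C,X)→(A,X,right)
state=A head=4 tape=XXXX[Y]X_   (A,Y)→(C,X,left)
state=C head=3 tape=XXX[X]XX_   (C,X)→(A,X,right)
state=A head=4 tape=XXXX[X]X_   (A,X)→(C,X,stay)
state=C head=4 tape=XXXX[X]X_   (C,X)→(A,X,right)
state=A head=5 tape=XXXXX[X]_   (A,X)→(C,X,stay)
state=C head=5 tape=XXXXX[X]_   (C,X)→(A,X,right)
state=A head=6 tape=XXXXXX[_]
M halts after 14 transitions.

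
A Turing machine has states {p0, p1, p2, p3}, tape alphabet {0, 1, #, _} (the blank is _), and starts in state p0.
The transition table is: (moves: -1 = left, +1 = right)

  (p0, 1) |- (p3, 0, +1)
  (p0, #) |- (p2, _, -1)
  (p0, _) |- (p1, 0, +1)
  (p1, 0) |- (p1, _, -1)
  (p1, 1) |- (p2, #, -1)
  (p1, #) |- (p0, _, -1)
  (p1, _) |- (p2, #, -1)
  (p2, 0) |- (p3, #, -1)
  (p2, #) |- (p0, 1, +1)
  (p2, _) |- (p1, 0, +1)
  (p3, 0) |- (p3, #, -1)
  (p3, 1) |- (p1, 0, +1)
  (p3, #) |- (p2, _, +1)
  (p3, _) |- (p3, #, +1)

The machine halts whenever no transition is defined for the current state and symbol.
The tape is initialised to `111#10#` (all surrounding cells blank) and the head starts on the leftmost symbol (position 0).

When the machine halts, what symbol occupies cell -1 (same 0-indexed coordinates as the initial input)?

p0 | _[1]11#10#   read 1 → write 0, move +1, go to p3
p3 | _0[1]1#10#   read 1 → write 0, move +1, go to p1
p1 | _00[1]#10#   read 1 → write #, move -1, go to p2
p2 | _0[0]##10#   read 0 → write #, move -1, go to p3
p3 | _[0]###10#   read 0 → write #, move -1, go to p3
p3 | [_]####10#   read _ → write #, move +1, go to p3
p3 | #[#]###10#   read # → write _, move +1, go to p2
p2 | #_[#]##10#   read # → write 1, move +1, go to p0
p0 | #_1[#]#10#   read # → write _, move -1, go to p2
p2 | #_[1]_#10#
Cell -1 holds # when M halts.

#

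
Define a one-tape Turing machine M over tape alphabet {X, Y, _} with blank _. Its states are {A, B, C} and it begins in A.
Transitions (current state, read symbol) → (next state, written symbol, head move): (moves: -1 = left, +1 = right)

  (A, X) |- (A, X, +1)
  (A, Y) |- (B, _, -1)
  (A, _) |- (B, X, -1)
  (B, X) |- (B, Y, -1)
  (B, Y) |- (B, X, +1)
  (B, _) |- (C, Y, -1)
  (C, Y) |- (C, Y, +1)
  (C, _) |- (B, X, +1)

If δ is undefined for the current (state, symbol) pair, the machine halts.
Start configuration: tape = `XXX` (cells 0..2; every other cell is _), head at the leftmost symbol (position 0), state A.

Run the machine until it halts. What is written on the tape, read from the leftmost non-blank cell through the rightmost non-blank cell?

XXXXXXXXY

A | ____[X]XX__   read X → write X, move +1, go to A
A | ____X[X]X__   read X → write X, move +1, go to A
A | ____XX[X]__   read X → write X, move +1, go to A
A | ____XXX[_]_   read _ → write X, move -1, go to B
B | ____XX[X]X_   read X → write Y, move -1, go to B
B | ____X[X]YX_   read X → write Y, move -1, go to B
B | ____[X]YYX_   read X → write Y, move -1, go to B
B | ___[_]YYYX_   read _ → write Y, move -1, go to C
C | __[_]YYYYX_   read _ → write X, move +1, go to B
B | __X[Y]YYYX_   read Y → write X, move +1, go to B
B | __XX[Y]YYX_   read Y → write X, move +1, go to B
B | __XXX[Y]YX_   read Y → write X, move +1, go to B
B | __XXXX[Y]X_   read Y → write X, move +1, go to B
B | __XXXXX[X]_   read X → write Y, move -1, go to B
B | __XXXX[X]Y_   read X → write Y, move -1, go to B
B | __XXX[X]YY_   read X → write Y, move -1, go to B
B | __XX[X]YYY_   read X → write Y, move -1, go to B
B | __X[X]YYYY_   read X → write Y, move -1, go to B
B | __[X]YYYYY_   read X → write Y, move -1, go to B
B | _[_]YYYYYY_   read _ → write Y, move -1, go to C
C | [_]YYYYYYY_   read _ → write X, move +1, go to B
B | X[Y]YYYYYY_   read Y → write X, move +1, go to B
B | XX[Y]YYYYY_   read Y → write X, move +1, go to B
B | XXX[Y]YYYY_   read Y → write X, move +1, go to B
B | XXXX[Y]YYY_   read Y → write X, move +1, go to B
B | XXXXX[Y]YY_   read Y → write X, move +1, go to B
B | XXXXXX[Y]Y_   read Y → write X, move +1, go to B
B | XXXXXXX[Y]_   read Y → write X, move +1, go to B
B | XXXXXXXX[_]   read _ → write Y, move -1, go to C
C | XXXXXXX[X]Y
The non-blank tape span at halt is XXXXXXXXY.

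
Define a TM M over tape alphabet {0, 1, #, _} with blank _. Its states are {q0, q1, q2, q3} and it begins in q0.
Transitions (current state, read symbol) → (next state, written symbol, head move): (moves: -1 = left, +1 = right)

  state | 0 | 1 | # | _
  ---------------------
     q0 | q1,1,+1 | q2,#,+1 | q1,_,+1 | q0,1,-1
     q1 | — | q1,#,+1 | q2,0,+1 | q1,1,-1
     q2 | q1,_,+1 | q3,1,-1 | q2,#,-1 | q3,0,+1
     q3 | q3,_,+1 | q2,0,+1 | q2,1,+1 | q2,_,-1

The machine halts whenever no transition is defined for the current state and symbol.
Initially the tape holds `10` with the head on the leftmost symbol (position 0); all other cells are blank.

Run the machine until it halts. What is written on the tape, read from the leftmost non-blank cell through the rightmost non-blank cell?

011

q0 | [1]0___   read 1 → write #, move +1, go to q2
q2 | #[0]___   read 0 → write _, move +1, go to q1
q1 | #_[_]__   read _ → write 1, move -1, go to q1
q1 | #[_]1__   read _ → write 1, move -1, go to q1
q1 | [#]11__   read # → write 0, move +1, go to q2
q2 | 0[1]1__   read 1 → write 1, move -1, go to q3
q3 | [0]11__   read 0 → write _, move +1, go to q3
q3 | _[1]1__   read 1 → write 0, move +1, go to q2
q2 | _0[1]__   read 1 → write 1, move -1, go to q3
q3 | _[0]1__   read 0 → write _, move +1, go to q3
q3 | __[1]__   read 1 → write 0, move +1, go to q2
q2 | __0[_]_   read _ → write 0, move +1, go to q3
q3 | __00[_]   read _ → write _, move -1, go to q2
q2 | __0[0]_   read 0 → write _, move +1, go to q1
q1 | __0_[_]   read _ → write 1, move -1, go to q1
q1 | __0[_]1   read _ → write 1, move -1, go to q1
q1 | __[0]11
The non-blank tape span at halt is 011.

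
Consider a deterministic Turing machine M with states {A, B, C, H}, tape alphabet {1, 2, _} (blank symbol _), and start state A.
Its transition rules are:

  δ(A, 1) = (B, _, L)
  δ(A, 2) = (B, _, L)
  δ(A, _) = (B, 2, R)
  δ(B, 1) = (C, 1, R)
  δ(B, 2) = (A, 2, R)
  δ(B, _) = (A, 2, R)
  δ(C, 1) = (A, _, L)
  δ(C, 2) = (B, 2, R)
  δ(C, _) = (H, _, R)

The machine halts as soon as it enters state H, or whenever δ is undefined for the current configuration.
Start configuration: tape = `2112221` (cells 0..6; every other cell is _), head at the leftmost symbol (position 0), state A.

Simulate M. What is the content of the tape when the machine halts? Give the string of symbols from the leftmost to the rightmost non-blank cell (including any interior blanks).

22222221

A | _[2]112221__   read 2 → write _, move L, go to B
B | [_]_112221__   read _ → write 2, move R, go to A
A | 2[_]112221__   read _ → write 2, move R, go to B
B | 22[1]12221__   read 1 → write 1, move R, go to C
C | 221[1]2221__   read 1 → write _, move L, go to A
A | 22[1]_2221__   read 1 → write _, move L, go to B
B | 2[2]__2221__   read 2 → write 2, move R, go to A
A | 22[_]_2221__   read _ → write 2, move R, go to B
B | 222[_]2221__   read _ → write 2, move R, go to A
A | 2222[2]221__   read 2 → write _, move L, go to B
B | 222[2]_221__   read 2 → write 2, move R, go to A
A | 2222[_]221__   read _ → write 2, move R, go to B
B | 22222[2]21__   read 2 → write 2, move R, go to A
A | 222222[2]1__   read 2 → write _, move L, go to B
B | 22222[2]_1__   read 2 → write 2, move R, go to A
A | 222222[_]1__   read _ → write 2, move R, go to B
B | 2222222[1]__   read 1 → write 1, move R, go to C
C | 22222221[_]_   read _ → write _, move R, go to H
H | 22222221_[_]
The non-blank tape span at halt is 22222221.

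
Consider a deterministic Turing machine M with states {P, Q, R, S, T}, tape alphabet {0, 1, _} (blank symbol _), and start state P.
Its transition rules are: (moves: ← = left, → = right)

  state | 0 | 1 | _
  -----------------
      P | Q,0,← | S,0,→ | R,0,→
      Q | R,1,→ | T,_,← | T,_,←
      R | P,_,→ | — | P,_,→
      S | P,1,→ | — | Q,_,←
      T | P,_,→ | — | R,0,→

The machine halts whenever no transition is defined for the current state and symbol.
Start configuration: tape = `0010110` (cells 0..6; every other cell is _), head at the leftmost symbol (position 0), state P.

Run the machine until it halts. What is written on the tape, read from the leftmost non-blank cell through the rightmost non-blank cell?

0_01010

P | __[0]010110   read 0 → write 0, move ←, go to Q
Q | _[_]0010110   read _ → write _, move ←, go to T
T | [_]_0010110   read _ → write 0, move →, go to R
R | 0[_]0010110   read _ → write _, move →, go to P
P | 0_[0]010110   read 0 → write 0, move ←, go to Q
Q | 0[_]0010110   read _ → write _, move ←, go to T
T | [0]_0010110   read 0 → write _, move →, go to P
P | _[_]0010110   read _ → write 0, move →, go to R
R | _0[0]010110   read 0 → write _, move →, go to P
P | _0_[0]10110   read 0 → write 0, move ←, go to Q
Q | _0[_]010110   read _ → write _, move ←, go to T
T | _[0]_010110   read 0 → write _, move →, go to P
P | __[_]010110   read _ → write 0, move →, go to R
R | __0[0]10110   read 0 → write _, move →, go to P
P | __0_[1]0110   read 1 → write 0, move →, go to S
S | __0_0[0]110   read 0 → write 1, move →, go to P
P | __0_01[1]10   read 1 → write 0, move →, go to S
S | __0_010[1]0
The non-blank tape span at halt is 0_01010.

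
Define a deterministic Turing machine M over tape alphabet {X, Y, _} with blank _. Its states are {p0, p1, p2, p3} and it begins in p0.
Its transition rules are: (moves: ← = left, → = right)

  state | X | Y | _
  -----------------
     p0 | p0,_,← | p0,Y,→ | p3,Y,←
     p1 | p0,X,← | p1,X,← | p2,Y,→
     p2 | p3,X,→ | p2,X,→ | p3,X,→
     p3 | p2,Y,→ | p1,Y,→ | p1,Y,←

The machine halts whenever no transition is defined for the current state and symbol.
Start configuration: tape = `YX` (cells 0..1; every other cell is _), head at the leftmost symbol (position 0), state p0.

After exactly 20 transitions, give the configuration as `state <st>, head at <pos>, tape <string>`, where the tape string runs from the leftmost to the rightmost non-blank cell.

state p1, head at 0, tape YXXXY

p0 | _[Y]X__   read Y → write Y, move →, go to p0
p0 | _Y[X]__   read X → write _, move ←, go to p0
p0 | _[Y]___   read Y → write Y, move →, go to p0
p0 | _Y[_]__   read _ → write Y, move ←, go to p3
p3 | _[Y]Y__   read Y → write Y, move →, go to p1
p1 | _Y[Y]__   read Y → write X, move ←, go to p1
p1 | _[Y]X__   read Y → write X, move ←, go to p1
p1 | [_]XX__   read _ → write Y, move →, go to p2
p2 | Y[X]X__   read X → write X, move →, go to p3
p3 | YX[X]__   read X → write Y, move →, go to p2
p2 | YXY[_]_   read _ → write X, move →, go to p3
p3 | YXYX[_]   read _ → write Y, move ←, go to p1
p1 | YXY[X]Y   read X → write X, move ←, go to p0
p0 | YX[Y]XY   read Y → write Y, move →, go to p0
p0 | YXY[X]Y   read X → write _, move ←, go to p0
p0 | YX[Y]_Y   read Y → write Y, move →, go to p0
p0 | YXY[_]Y   read _ → write Y, move ←, go to p3
p3 | YX[Y]YY   read Y → write Y, move →, go to p1
p1 | YXY[Y]Y   read Y → write X, move ←, go to p1
p1 | YX[Y]XY   read Y → write X, move ←, go to p1
p1 | Y[X]XXY
After 20 steps: state p1, head at 0, tape YXXXY.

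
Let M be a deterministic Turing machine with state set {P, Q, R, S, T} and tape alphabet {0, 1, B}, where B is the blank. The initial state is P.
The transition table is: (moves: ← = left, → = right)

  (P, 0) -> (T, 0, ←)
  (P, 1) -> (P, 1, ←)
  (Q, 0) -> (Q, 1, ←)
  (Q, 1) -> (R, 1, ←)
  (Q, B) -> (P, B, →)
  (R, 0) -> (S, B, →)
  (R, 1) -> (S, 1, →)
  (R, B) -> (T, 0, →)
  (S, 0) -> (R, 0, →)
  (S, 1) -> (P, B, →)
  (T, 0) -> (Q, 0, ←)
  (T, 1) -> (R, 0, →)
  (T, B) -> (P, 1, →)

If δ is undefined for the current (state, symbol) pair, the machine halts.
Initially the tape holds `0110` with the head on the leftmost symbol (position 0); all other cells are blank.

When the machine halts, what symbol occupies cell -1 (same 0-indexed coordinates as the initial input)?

state=P head=0 tape=B[0]110   (P,0)→(T,0,←)
state=T head=-1 tape=[B]0110   (T,B)→(P,1,→)
state=P head=0 tape=1[0]110   (P,0)→(T,0,←)
state=T head=-1 tape=[1]0110   (T,1)→(R,0,→)
state=R head=0 tape=0[0]110   (R,0)→(S,B,→)
state=S head=1 tape=0B[1]10   (S,1)→(P,B,→)
state=P head=2 tape=0BB[1]0   (P,1)→(P,1,←)
state=P head=1 tape=0B[B]10
Cell -1 holds 0 when M halts.

0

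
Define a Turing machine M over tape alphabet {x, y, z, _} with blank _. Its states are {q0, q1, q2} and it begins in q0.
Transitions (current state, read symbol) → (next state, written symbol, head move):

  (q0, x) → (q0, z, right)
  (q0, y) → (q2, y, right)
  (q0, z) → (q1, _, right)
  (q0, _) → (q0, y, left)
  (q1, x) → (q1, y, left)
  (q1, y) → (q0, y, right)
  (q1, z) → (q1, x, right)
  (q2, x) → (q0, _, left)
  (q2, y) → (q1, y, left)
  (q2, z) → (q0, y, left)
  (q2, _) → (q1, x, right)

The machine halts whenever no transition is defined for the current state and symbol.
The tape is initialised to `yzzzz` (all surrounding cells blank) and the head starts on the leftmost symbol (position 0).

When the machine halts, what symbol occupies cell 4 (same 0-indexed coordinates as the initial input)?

y

q0 | [y]zzzz__   read y → write y, move right, go to q2
q2 | y[z]zzz__   read z → write y, move left, go to q0
q0 | [y]yzzz__   read y → write y, move right, go to q2
q2 | y[y]zzz__   read y → write y, move left, go to q1
q1 | [y]yzzz__   read y → write y, move right, go to q0
q0 | y[y]zzz__   read y → write y, move right, go to q2
q2 | yy[z]zz__   read z → write y, move left, go to q0
q0 | y[y]yzz__   read y → write y, move right, go to q2
q2 | yy[y]zz__   read y → write y, move left, go to q1
q1 | y[y]yzz__   read y → write y, move right, go to q0
q0 | yy[y]zz__   read y → write y, move right, go to q2
q2 | yyy[z]z__   read z → write y, move left, go to q0
q0 | yy[y]yz__   read y → write y, move right, go to q2
q2 | yyy[y]z__   read y → write y, move left, go to q1
q1 | yy[y]yz__   read y → write y, move right, go to q0
q0 | yyy[y]z__   read y → write y, move right, go to q2
q2 | yyyy[z]__   read z → write y, move left, go to q0
q0 | yyy[y]y__   read y → write y, move right, go to q2
q2 | yyyy[y]__   read y → write y, move left, go to q1
q1 | yyy[y]y__   read y → write y, move right, go to q0
q0 | yyyy[y]__   read y → write y, move right, go to q2
q2 | yyyyy[_]_   read _ → write x, move right, go to q1
q1 | yyyyyx[_]
Cell 4 holds y when M halts.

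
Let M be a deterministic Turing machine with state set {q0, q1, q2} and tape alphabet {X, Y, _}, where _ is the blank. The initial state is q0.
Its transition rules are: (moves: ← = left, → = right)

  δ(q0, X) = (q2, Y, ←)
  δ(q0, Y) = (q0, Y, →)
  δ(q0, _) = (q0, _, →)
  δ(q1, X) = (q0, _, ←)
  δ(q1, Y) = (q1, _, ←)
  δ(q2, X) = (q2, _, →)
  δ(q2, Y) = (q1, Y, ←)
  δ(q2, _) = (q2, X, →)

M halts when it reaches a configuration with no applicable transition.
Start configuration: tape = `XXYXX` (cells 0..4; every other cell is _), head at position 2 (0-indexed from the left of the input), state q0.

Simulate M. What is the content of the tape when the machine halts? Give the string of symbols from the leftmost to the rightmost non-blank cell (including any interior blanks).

state=q0 head=2 tape=__XX[Y]XX   (q0,Y)→(q0,Y,→)
state=q0 head=3 tape=__XXY[X]X   (q0,X)→(q2,Y,←)
state=q2 head=2 tape=__XX[Y]YX   (q2,Y)→(q1,Y,←)
state=q1 head=1 tape=__X[X]YYX   (q1,X)→(q0,_,←)
state=q0 head=0 tape=__[X]_YYX   (q0,X)→(q2,Y,←)
state=q2 head=-1 tape=_[_]Y_YYX   (q2,_)→(q2,X,→)
state=q2 head=0 tape=_X[Y]_YYX   (q2,Y)→(q1,Y,←)
state=q1 head=-1 tape=_[X]Y_YYX   (q1,X)→(q0,_,←)
state=q0 head=-2 tape=[_]_Y_YYX   (q0,_)→(q0,_,→)
state=q0 head=-1 tape=_[_]Y_YYX   (q0,_)→(q0,_,→)
state=q0 head=0 tape=__[Y]_YYX   (q0,Y)→(q0,Y,→)
state=q0 head=1 tape=__Y[_]YYX   (q0,_)→(q0,_,→)
state=q0 head=2 tape=__Y_[Y]YX   (q0,Y)→(q0,Y,→)
state=q0 head=3 tape=__Y_Y[Y]X   (q0,Y)→(q0,Y,→)
state=q0 head=4 tape=__Y_YY[X]   (q0,X)→(q2,Y,←)
state=q2 head=3 tape=__Y_Y[Y]Y   (q2,Y)→(q1,Y,←)
state=q1 head=2 tape=__Y_[Y]YY   (q1,Y)→(q1,_,←)
state=q1 head=1 tape=__Y[_]_YY
The non-blank tape span at halt is Y__YY.

Y__YY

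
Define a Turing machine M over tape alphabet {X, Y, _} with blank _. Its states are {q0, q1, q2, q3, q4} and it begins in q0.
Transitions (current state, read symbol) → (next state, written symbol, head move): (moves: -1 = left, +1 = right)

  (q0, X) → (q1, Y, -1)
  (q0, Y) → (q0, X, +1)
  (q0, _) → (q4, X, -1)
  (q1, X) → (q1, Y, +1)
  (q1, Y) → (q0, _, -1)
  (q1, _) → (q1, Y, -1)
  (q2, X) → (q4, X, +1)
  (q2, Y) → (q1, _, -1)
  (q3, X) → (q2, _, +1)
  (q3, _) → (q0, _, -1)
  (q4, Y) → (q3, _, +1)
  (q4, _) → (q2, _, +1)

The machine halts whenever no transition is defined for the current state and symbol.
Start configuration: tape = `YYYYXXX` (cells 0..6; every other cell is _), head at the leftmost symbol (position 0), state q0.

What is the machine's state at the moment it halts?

state=q0 head=0 tape=[Y]YYYXXX   (q0,Y)→(q0,X,+1)
state=q0 head=1 tape=X[Y]YYXXX   (q0,Y)→(q0,X,+1)
state=q0 head=2 tape=XX[Y]YXXX   (q0,Y)→(q0,X,+1)
state=q0 head=3 tape=XXX[Y]XXX   (q0,Y)→(q0,X,+1)
state=q0 head=4 tape=XXXX[X]XX   (q0,X)→(q1,Y,-1)
state=q1 head=3 tape=XXX[X]YXX   (q1,X)→(q1,Y,+1)
state=q1 head=4 tape=XXXY[Y]XX   (q1,Y)→(q0,_,-1)
state=q0 head=3 tape=XXX[Y]_XX   (q0,Y)→(q0,X,+1)
state=q0 head=4 tape=XXXX[_]XX   (q0,_)→(q4,X,-1)
state=q4 head=3 tape=XXX[X]XXX
No transition is defined for (q4, X); M halts in state q4.

q4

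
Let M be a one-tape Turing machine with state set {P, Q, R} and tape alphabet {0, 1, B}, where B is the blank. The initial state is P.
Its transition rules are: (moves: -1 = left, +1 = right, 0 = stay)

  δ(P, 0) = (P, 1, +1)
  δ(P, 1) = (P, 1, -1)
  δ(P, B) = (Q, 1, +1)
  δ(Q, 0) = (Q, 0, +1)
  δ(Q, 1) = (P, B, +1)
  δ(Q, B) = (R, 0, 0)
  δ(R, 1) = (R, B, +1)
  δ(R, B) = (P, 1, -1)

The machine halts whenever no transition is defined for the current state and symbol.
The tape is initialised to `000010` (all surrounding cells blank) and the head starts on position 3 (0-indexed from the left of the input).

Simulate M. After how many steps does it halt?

P | B000[0]10BB   read 0 → write 1, move +1, go to P
P | B0001[1]0BB   read 1 → write 1, move -1, go to P
P | B000[1]10BB   read 1 → write 1, move -1, go to P
P | B00[0]110BB   read 0 → write 1, move +1, go to P
P | B001[1]10BB   read 1 → write 1, move -1, go to P
P | B00[1]110BB   read 1 → write 1, move -1, go to P
P | B0[0]1110BB   read 0 → write 1, move +1, go to P
P | B01[1]110BB   read 1 → write 1, move -1, go to P
P | B0[1]1110BB   read 1 → write 1, move -1, go to P
P | B[0]11110BB   read 0 → write 1, move +1, go to P
P | B1[1]1110BB   read 1 → write 1, move -1, go to P
P | B[1]11110BB   read 1 → write 1, move -1, go to P
P | [B]111110BB   read B → write 1, move +1, go to Q
Q | 1[1]11110BB   read 1 → write B, move +1, go to P
P | 1B[1]1110BB   read 1 → write 1, move -1, go to P
P | 1[B]11110BB   read B → write 1, move +1, go to Q
Q | 11[1]1110BB   read 1 → write B, move +1, go to P
P | 11B[1]110BB   read 1 → write 1, move -1, go to P
P | 11[B]1110BB   read B → write 1, move +1, go to Q
Q | 111[1]110BB   read 1 → write B, move +1, go to P
P | 111B[1]10BB   read 1 → write 1, move -1, go to P
P | 111[B]110BB   read B → write 1, move +1, go to Q
Q | 1111[1]10BB   read 1 → write B, move +1, go to P
P | 1111B[1]0BB   read 1 → write 1, move -1, go to P
P | 1111[B]10BB   read B → write 1, move +1, go to Q
Q | 11111[1]0BB   read 1 → write B, move +1, go to P
P | 11111B[0]BB   read 0 → write 1, move +1, go to P
P | 11111B1[B]B   read B → write 1, move +1, go to Q
Q | 11111B11[B]   read B → write 0, move 0, go to R
R | 11111B11[0]
M halts after 29 transitions.

29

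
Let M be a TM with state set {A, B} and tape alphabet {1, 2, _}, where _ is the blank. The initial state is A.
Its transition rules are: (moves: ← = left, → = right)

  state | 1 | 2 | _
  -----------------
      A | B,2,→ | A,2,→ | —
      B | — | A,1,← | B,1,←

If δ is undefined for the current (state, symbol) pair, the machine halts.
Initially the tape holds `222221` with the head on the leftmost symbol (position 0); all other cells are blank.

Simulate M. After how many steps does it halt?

10

state=A head=0 tape=[2]22221_   (A,2)→(A,2,→)
state=A head=1 tape=2[2]2221_   (A,2)→(A,2,→)
state=A head=2 tape=22[2]221_   (A,2)→(A,2,→)
state=A head=3 tape=222[2]21_   (A,2)→(A,2,→)
state=A head=4 tape=2222[2]1_   (A,2)→(A,2,→)
state=A head=5 tape=22222[1]_   (A,1)→(B,2,→)
state=B head=6 tape=222222[_]   (B,_)→(B,1,←)
state=B head=5 tape=22222[2]1   (B,2)→(A,1,←)
state=A head=4 tape=2222[2]11   (A,2)→(A,2,→)
state=A head=5 tape=22222[1]1   (A,1)→(B,2,→)
state=B head=6 tape=222222[1]
M halts after 10 transitions.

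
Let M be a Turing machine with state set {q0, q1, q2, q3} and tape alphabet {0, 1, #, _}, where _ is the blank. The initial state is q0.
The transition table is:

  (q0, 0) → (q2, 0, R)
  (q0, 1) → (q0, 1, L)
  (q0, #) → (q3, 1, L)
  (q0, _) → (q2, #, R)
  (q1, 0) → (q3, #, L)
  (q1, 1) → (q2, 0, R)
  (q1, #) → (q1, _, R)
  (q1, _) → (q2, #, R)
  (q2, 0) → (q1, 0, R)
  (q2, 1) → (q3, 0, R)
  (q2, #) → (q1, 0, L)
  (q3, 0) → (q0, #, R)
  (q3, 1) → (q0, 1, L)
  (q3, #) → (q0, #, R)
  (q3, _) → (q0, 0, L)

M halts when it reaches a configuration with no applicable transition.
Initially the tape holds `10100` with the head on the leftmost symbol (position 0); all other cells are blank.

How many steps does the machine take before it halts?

25

q0 | ___[1]0100_   read 1 → write 1, move L, go to q0
q0 | __[_]10100_   read _ → write #, move R, go to q2
q2 | __#[1]0100_   read 1 → write 0, move R, go to q3
q3 | __#0[0]100_   read 0 → write #, move R, go to q0
q0 | __#0#[1]00_   read 1 → write 1, move L, go to q0
q0 | __#0[#]100_   read # → write 1, move L, go to q3
q3 | __#[0]1100_   read 0 → write #, move R, go to q0
q0 | __##[1]100_   read 1 → write 1, move L, go to q0
q0 | __#[#]1100_   read # → write 1, move L, go to q3
q3 | __[#]11100_   read # → write #, move R, go to q0
q0 | __#[1]1100_   read 1 → write 1, move L, go to q0
q0 | __[#]11100_   read # → write 1, move L, go to q3
q3 | _[_]111100_   read _ → write 0, move L, go to q0
q0 | [_]0111100_   read _ → write #, move R, go to q2
q2 | #[0]111100_   read 0 → write 0, move R, go to q1
q1 | #0[1]11100_   read 1 → write 0, move R, go to q2
q2 | #00[1]1100_   read 1 → write 0, move R, go to q3
q3 | #000[1]100_   read 1 → write 1, move L, go to q0
q0 | #00[0]1100_   read 0 → write 0, move R, go to q2
q2 | #000[1]100_   read 1 → write 0, move R, go to q3
q3 | #0000[1]00_   read 1 → write 1, move L, go to q0
q0 | #000[0]100_   read 0 → write 0, move R, go to q2
q2 | #0000[1]00_   read 1 → write 0, move R, go to q3
q3 | #00000[0]0_   read 0 → write #, move R, go to q0
q0 | #00000#[0]_   read 0 → write 0, move R, go to q2
q2 | #00000#0[_]
M halts after 25 transitions.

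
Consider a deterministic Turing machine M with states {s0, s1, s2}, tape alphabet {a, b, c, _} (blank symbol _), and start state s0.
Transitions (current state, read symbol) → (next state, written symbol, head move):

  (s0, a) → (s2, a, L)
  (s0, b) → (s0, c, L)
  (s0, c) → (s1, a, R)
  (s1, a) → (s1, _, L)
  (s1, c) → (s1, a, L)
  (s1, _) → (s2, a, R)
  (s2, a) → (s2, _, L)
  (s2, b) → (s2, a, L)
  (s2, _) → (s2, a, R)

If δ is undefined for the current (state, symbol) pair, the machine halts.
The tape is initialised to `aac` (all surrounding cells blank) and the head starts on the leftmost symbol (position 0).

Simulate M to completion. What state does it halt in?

state=s0 head=0 tape=___[a]ac   (s0,a)→(s2,a,L)
state=s2 head=-1 tape=__[_]aac   (s2,_)→(s2,a,R)
state=s2 head=0 tape=__a[a]ac   (s2,a)→(s2,_,L)
state=s2 head=-1 tape=__[a]_ac   (s2,a)→(s2,_,L)
state=s2 head=-2 tape=_[_]__ac   (s2,_)→(s2,a,R)
state=s2 head=-1 tape=_a[_]_ac   (s2,_)→(s2,a,R)
state=s2 head=0 tape=_aa[_]ac   (s2,_)→(s2,a,R)
state=s2 head=1 tape=_aaa[a]c   (s2,a)→(s2,_,L)
state=s2 head=0 tape=_aa[a]_c   (s2,a)→(s2,_,L)
state=s2 head=-1 tape=_a[a]__c   (s2,a)→(s2,_,L)
state=s2 head=-2 tape=_[a]___c   (s2,a)→(s2,_,L)
state=s2 head=-3 tape=[_]____c   (s2,_)→(s2,a,R)
state=s2 head=-2 tape=a[_]___c   (s2,_)→(s2,a,R)
state=s2 head=-1 tape=aa[_]__c   (s2,_)→(s2,a,R)
state=s2 head=0 tape=aaa[_]_c   (s2,_)→(s2,a,R)
state=s2 head=1 tape=aaaa[_]c   (s2,_)→(s2,a,R)
state=s2 head=2 tape=aaaaa[c]
No transition is defined for (s2, c); M halts in state s2.

s2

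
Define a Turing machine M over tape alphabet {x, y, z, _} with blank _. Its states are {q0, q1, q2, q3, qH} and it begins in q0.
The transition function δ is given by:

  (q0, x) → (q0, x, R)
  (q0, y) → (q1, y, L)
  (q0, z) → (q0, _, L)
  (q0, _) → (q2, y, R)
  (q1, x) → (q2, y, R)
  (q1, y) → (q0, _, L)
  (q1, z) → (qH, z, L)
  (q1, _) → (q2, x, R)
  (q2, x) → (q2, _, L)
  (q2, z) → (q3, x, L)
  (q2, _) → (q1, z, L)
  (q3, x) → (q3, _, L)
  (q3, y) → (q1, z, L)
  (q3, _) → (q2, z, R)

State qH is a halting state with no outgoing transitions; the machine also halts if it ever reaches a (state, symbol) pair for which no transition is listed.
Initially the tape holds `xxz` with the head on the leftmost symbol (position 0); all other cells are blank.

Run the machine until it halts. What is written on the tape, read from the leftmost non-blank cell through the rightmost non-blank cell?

q0 | ___[x]xz_   read x → write x, move R, go to q0
q0 | ___x[x]z_   read x → write x, move R, go to q0
q0 | ___xx[z]_   read z → write _, move L, go to q0
q0 | ___x[x]__   read x → write x, move R, go to q0
q0 | ___xx[_]_   read _ → write y, move R, go to q2
q2 | ___xxy[_]   read _ → write z, move L, go to q1
q1 | ___xx[y]z   read y → write _, move L, go to q0
q0 | ___x[x]_z   read x → write x, move R, go to q0
q0 | ___xx[_]z   read _ → write y, move R, go to q2
q2 | ___xxy[z]   read z → write x, move L, go to q3
q3 | ___xx[y]x   read y → write z, move L, go to q1
q1 | ___x[x]zx   read x → write y, move R, go to q2
q2 | ___xy[z]x   read z → write x, move L, go to q3
q3 | ___x[y]xx   read y → write z, move L, go to q1
q1 | ___[x]zxx   read x → write y, move R, go to q2
q2 | ___y[z]xx   read z → write x, move L, go to q3
q3 | ___[y]xxx   read y → write z, move L, go to q1
q1 | __[_]zxxx   read _ → write x, move R, go to q2
q2 | __x[z]xxx   read z → write x, move L, go to q3
q3 | __[x]xxxx   read x → write _, move L, go to q3
q3 | _[_]_xxxx   read _ → write z, move R, go to q2
q2 | _z[_]xxxx   read _ → write z, move L, go to q1
q1 | _[z]zxxxx   read z → write z, move L, go to qH
qH | [_]zzxxxx
The non-blank tape span at halt is zzxxxx.

zzxxxx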